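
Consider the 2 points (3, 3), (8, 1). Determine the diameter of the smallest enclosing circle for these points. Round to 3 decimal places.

The smallest circle enclosing two points has them as diameter endpoints.
Centre = midpoint = (5.5, 2); r² = |(3, 3)−(8, 1)|²/4 = 29/4 = 7.25.
Diameter = 2r = 2√(7.25) ≈ 5.385.

5.385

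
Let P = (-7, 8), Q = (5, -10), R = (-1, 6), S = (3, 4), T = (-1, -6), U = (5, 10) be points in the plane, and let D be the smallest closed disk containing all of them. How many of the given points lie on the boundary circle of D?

3

A smallest enclosing disk is always determined by at most three of the input points on its boundary.
The minimum enclosing circle is determined by three boundary points: P, Q, U.
Their circumcentre is (0.5, 0) with r² = 120.25.
The farthest remaining point R is at distance² 38.25 ≤ 120.25.
The points at distance exactly r from the centre are P, Q, U — 3 points.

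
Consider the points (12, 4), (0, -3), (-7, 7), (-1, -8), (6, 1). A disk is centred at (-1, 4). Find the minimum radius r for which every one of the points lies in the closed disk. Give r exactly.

13

The required radius is the distance from (-1, 4) to the farthest point.
Squared distances: 169, 50, 45, 144, 58.
Maximum is 169, attained at (12, 4).
r = √169 = 13.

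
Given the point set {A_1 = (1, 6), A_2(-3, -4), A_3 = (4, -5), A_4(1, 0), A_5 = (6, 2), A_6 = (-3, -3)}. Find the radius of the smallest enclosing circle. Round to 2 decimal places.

5.87

By Welzl's lemma the MEC is supported by two points (diametrically opposite) or three points (on a circumcircle).
The minimum enclosing circle is determined by three boundary points: A_1, A_2, A_3.
Their circumcentre is (43/37, 5/37) with r² = 47125/1369.
The farthest remaining point A_6 is at distance² 37172/1369 ≤ 47125/1369.
r = √(47125/1369) ≈ 5.87.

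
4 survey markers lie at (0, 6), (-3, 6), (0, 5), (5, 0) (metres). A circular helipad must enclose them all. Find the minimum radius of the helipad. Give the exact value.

The farthest pair is (-3, 6)–(5, 0) with squared distance 100. The circle on this segment as diameter has centre (1, 3) and r² = 100/4 = 25.
Check (0, 6): distance² to centre = 10 ≤ 25, so it lies inside.
All remaining points lie in this disk, and no smaller disk contains both endpoints, so this is the minimum enclosing circle.
r = √25 = 5.

5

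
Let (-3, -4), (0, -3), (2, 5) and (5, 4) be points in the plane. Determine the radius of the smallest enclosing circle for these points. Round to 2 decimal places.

A smallest enclosing disk is always determined by at most three of the input points on its boundary.
The farthest pair is (-3, -4)–(5, 4) with squared distance 128. The circle on this segment as diameter has centre (1, 0) and r² = 128/4 = 32.
Check (0, -3): distance² to centre = 10 ≤ 32, so it lies inside.
All remaining points lie in this disk, and no smaller disk contains both endpoints, so this is the minimum enclosing circle.
r = √32 ≈ 5.66.

5.66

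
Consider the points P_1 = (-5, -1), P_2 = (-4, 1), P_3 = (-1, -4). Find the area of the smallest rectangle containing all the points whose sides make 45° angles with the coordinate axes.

12

In coordinates u = x + y, v = x − y the rectangle is axis-aligned; the map (x,y)→(u,v) scales areas by 2.
u-values: -6, -3, -5; range = -3 − (-6) = 3.
v-values: -4, -5, 3; range = 3 − (-5) = 8.
Area = (3 × 8) / 2 = 12.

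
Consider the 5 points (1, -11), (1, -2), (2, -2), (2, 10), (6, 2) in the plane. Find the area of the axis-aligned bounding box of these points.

105

x ranges over [1, 6], width 5.
y ranges over [-11, 10], height 21.
Area = 5 × 21 = 105.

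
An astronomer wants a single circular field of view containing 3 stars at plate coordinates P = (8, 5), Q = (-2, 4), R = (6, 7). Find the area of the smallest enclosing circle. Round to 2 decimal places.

Side lengths²: PQ² = 101, PR² = 8, QR² = 73.
Since PQ² = 101 ≥ 73 + 8 = 81, the angle opposite PQ is not acute, so the smallest enclosing circle has PQ as diameter.
Centre = midpoint of PQ = (3, 4.5), r² = 101/4 = 25.25.
Area = π·r² = π·25.25 ≈ 79.33.

79.33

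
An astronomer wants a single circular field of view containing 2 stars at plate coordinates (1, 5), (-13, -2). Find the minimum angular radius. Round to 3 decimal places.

7.826

The smallest circle enclosing two points has them as diameter endpoints.
Centre = midpoint = (-6, 1.5); r² = |(1, 5)−(-13, -2)|²/4 = 245/4 = 61.25.
r = √(61.25) ≈ 7.826.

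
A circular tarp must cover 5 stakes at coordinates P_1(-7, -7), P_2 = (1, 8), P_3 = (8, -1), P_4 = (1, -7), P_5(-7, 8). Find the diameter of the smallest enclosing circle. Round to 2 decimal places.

18.84

The minimum enclosing circle is determined by three boundary points: P_1, P_3, P_5.
Their circumcentre is (-1.3, 0.5) with r² = 88.74.
The farthest remaining point P_2 is at distance² 61.54 ≤ 88.74.
Diameter = 2r = 2√(88.74) ≈ 18.84.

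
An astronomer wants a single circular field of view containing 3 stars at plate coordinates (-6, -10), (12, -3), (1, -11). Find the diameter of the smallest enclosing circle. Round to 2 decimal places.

19.31

Call the three points A, B, C in the order given.
Side lengths²: AB² = 373, AC² = 50, BC² = 185.
Since AB² = 373 ≥ 185 + 50 = 235, the angle opposite AB is not acute, so the smallest enclosing circle has AB as diameter.
Centre = midpoint of AB = (3, -6.5), r² = 373/4 = 93.25.
Diameter = 2r = 2√(93.25) ≈ 19.31.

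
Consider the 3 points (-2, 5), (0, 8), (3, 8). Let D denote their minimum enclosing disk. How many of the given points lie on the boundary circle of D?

2

Call the three points A, B, C in the order given.
Side lengths²: AB² = 13, AC² = 34, BC² = 9.
Since AC² = 34 ≥ 13 + 9 = 22, the angle opposite AC is not acute, so the smallest enclosing circle has AC as diameter.
Centre = midpoint of AC = (0.5, 6.5), r² = 34/4 = 8.5.
The points at distance exactly r from the centre are (-2, 5), (3, 8) — 2 points.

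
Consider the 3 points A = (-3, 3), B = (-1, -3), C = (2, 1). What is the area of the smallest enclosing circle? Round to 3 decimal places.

33.693

Side lengths²: AB² = 40, AC² = 29, BC² = 25.
Since AB² = 40 < 29 + 25 = 54, the triangle is acute, so the smallest enclosing circle is the circumcircle.
Circumcentre = (-31/26, 7/26), r² = 3625/338.
Area = π·r² = π·3625/338 ≈ 33.693.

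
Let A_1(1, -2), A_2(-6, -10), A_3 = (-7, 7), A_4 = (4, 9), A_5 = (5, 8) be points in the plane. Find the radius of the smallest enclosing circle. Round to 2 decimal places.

10.74

The farthest pair is A_2–A_4 with squared distance 461. The circle on this segment as diameter has centre (-1, -0.5) and r² = 461/4 = 115.25.
Check A_1: distance² to centre = 6.25 ≤ 115.25, so it lies inside.
All remaining points lie in this disk, and no smaller disk contains both endpoints, so this is the minimum enclosing circle.
r = √(115.25) ≈ 10.74.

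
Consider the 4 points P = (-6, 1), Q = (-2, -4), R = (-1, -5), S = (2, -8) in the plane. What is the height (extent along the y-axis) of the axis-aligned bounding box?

max y = 1, min y = -8, so height = 9.

9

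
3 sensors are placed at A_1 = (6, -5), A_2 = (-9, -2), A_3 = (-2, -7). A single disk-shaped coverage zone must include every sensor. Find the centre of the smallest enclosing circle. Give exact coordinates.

Side lengths²: A_1A_2² = 234, A_1A_3² = 68, A_2A_3² = 74.
Since A_1A_2² = 234 ≥ 74 + 68 = 142, the angle opposite A_1A_2 is not acute, so the smallest enclosing circle has A_1A_2 as diameter.
Centre = midpoint of A_1A_2 = (-1.5, -3.5), r² = 234/4 = 58.5.
Centre = (-1.5, -3.5).

(-1.5, -3.5)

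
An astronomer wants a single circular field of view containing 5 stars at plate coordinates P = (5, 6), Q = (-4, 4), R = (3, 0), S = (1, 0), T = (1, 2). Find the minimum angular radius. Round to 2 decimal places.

4.70

By Welzl's lemma the MEC is supported by two points (diametrically opposite) or three points (on a circumcircle).
The minimum enclosing circle is determined by three boundary points: P, Q, R.
Their circumcentre is (0.7, 4.1) with r² = 22.1.
The farthest remaining point S is at distance² 16.9 ≤ 22.1.
r = √(22.1) ≈ 4.70.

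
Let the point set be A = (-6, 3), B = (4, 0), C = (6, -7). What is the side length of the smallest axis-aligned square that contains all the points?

The bounding box has width 12 and height 10.
An axis-aligned square enclosing the set must have side ≥ max(width, height).
So the minimum side is max(12, 10) = 12.

12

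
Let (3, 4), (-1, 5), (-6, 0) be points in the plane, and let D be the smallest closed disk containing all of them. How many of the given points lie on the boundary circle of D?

Call the three points A, B, C in the order given.
Side lengths²: AB² = 17, AC² = 97, BC² = 50.
Since AC² = 97 ≥ 50 + 17 = 67, the angle opposite AC is not acute, so the smallest enclosing circle has AC as diameter.
Centre = midpoint of AC = (-1.5, 2), r² = 97/4 = 24.25.
The points at distance exactly r from the centre are (3, 4), (-6, 0) — 2 points.

2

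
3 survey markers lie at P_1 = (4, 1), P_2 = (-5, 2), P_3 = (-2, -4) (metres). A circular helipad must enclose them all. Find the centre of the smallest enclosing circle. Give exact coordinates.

Side lengths²: P_1P_2² = 82, P_1P_3² = 61, P_2P_3² = 45.
Since P_1P_2² = 82 < 61 + 45 = 106, the triangle is acute, so the smallest enclosing circle is the circumcircle.
Circumcentre = (-21/34, 15/34), r² = 12505/578.
Centre = (-21/34, 15/34).

(-21/34, 15/34)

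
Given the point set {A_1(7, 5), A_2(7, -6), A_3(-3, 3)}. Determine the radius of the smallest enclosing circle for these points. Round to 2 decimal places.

6.86

Side lengths²: A_1A_2² = 121, A_1A_3² = 104, A_2A_3² = 181.
Since A_2A_3² = 181 < 121 + 104 = 225, the triangle is acute, so the smallest enclosing circle is the circumcircle.
Circumcentre = (2.9, -0.5), r² = 47.06.
r = √(47.06) ≈ 6.86.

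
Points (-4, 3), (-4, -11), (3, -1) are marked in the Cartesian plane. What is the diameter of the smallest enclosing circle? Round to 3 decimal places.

Call the three points A, B, C in the order given.
Side lengths²: AB² = 196, AC² = 65, BC² = 149.
Since AB² = 196 < 149 + 65 = 214, the triangle is acute, so the smallest enclosing circle is the circumcircle.
Circumcentre = (-47/14, -4), r² = 9685/196.
Diameter = 2r = 2√(9685/196) ≈ 14.059.

14.059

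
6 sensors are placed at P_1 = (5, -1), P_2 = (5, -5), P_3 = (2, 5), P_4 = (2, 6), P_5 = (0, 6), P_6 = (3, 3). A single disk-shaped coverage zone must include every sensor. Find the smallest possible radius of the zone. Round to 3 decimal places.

6.042

By Welzl's lemma the MEC is supported by two points (diametrically opposite) or three points (on a circumcircle).
The farthest pair is P_2–P_5 with squared distance 146. The circle on this segment as diameter has centre (2.5, 0.5) and r² = 146/4 = 36.5.
Check P_1: distance² to centre = 8.5 ≤ 36.5, so it lies inside.
All remaining points lie in this disk, and no smaller disk contains both endpoints, so this is the minimum enclosing circle.
r = √(36.5) ≈ 6.042.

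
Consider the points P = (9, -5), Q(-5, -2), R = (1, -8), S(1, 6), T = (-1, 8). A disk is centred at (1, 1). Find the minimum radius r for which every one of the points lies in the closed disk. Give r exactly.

10

The required radius is the distance from (1, 1) to the farthest point.
Squared distances: 100, 45, 81, 25, 53.
Maximum is 100, attained at P.
r = √100 = 10.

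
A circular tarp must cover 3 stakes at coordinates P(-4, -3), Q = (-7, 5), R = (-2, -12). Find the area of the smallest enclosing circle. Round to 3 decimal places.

Side lengths²: PQ² = 73, PR² = 85, QR² = 314.
Since QR² = 314 ≥ 85 + 73 = 158, the angle opposite QR is not acute, so the smallest enclosing circle has QR as diameter.
Centre = midpoint of QR = (-4.5, -3.5), r² = 314/4 = 78.5.
Area = π·r² = π·78.5 ≈ 246.615.

246.615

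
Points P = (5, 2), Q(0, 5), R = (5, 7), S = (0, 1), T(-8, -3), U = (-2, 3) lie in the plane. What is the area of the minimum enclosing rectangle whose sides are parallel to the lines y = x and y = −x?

In coordinates u = x + y, v = x − y the rectangle is axis-aligned; the map (x,y)→(u,v) scales areas by 2.
u-values: 7, 5, 12, 1, -11, 1; range = 12 − (-11) = 23.
v-values: 3, -5, -2, -1, -5, -5; range = 3 − (-5) = 8.
Area = (23 × 8) / 2 = 92.

92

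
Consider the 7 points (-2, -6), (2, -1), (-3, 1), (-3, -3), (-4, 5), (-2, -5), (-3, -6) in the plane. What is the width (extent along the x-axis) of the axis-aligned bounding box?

max x = 2, min x = -4, so width = 6.

6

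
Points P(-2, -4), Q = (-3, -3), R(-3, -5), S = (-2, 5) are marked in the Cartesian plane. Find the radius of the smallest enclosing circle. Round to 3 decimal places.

5.025

The minimum enclosing circle of a finite set is fixed by two of the points (as a diameter) or three (as a circumcircle).
The farthest pair is R–S with squared distance 101. The circle on this segment as diameter has centre (-2.5, 0) and r² = 101/4 = 25.25.
Check P: distance² to centre = 16.25 ≤ 25.25, so it lies inside.
All remaining points lie in this disk, and no smaller disk contains both endpoints, so this is the minimum enclosing circle.
r = √(25.25) ≈ 5.025.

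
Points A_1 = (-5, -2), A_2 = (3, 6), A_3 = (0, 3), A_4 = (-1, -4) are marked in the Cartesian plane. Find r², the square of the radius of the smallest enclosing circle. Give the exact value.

290/9

The minimum enclosing circle of a finite set is fixed by two of the points (as a diameter) or three (as a circumcircle).
The minimum enclosing circle is determined by three boundary points: A_1, A_2, A_4.
Their circumcentre is (-2/3, 5/3) with r² = 290/9.
The farthest remaining point A_3 is at distance² 20/9 ≤ 290/9.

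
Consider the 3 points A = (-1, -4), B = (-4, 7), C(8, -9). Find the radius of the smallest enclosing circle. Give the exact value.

Side lengths²: AB² = 130, AC² = 106, BC² = 400.
Since BC² = 400 ≥ 130 + 106 = 236, the angle opposite BC is not acute, so the smallest enclosing circle has BC as diameter.
Centre = midpoint of BC = (2, -1), r² = 400/4 = 100.
r = √100 = 10.

10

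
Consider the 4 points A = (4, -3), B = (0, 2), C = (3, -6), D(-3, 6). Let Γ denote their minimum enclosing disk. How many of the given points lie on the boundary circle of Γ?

2

By Welzl's lemma the MEC is supported by two points (diametrically opposite) or three points (on a circumcircle).
The farthest pair is C–D with squared distance 180. The circle on this segment as diameter has centre (0, 0) and r² = 180/4 = 45.
Check A: distance² to centre = 25 ≤ 45, so it lies inside.
All remaining points lie in this disk, and no smaller disk contains both endpoints, so this is the minimum enclosing circle.
The points at distance exactly r from the centre are C, D — 2 points.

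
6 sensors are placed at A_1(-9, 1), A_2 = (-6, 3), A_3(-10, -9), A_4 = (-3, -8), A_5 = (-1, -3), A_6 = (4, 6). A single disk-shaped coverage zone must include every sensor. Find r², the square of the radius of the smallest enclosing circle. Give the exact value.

The minimum enclosing circle of a finite set is fixed by two of the points (as a diameter) or three (as a circumcircle).
The farthest pair is A_3–A_6 with squared distance 421. The circle on this segment as diameter has centre (-3, -1.5) and r² = 421/4 = 105.25.
Check A_1: distance² to centre = 42.25 ≤ 105.25, so it lies inside.
All remaining points lie in this disk, and no smaller disk contains both endpoints, so this is the minimum enclosing circle.

105.25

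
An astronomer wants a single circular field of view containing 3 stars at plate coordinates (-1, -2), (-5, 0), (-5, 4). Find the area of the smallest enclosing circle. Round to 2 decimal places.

40.84

Call the three points A, B, C in the order given.
Side lengths²: AB² = 20, AC² = 52, BC² = 16.
Since AC² = 52 ≥ 20 + 16 = 36, the angle opposite AC is not acute, so the smallest enclosing circle has AC as diameter.
Centre = midpoint of AC = (-3, 1), r² = 52/4 = 13.
Area = π·r² = π·13 ≈ 40.84.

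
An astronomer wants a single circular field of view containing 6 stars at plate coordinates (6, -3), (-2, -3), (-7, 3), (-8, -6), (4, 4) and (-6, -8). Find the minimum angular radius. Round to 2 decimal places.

The minimum enclosing circle of a finite set is fixed by two of the points (as a diameter) or three (as a circumcircle).
The minimum enclosing circle is determined by three boundary points: (-8, -6), (4, 4), (-6, -8).
Their circumcentre is (-17/11, -17/11) with r² = 7442/121.
The farthest remaining point (6, -3) is at distance² 7145/121 ≤ 7442/121.
r = √(7442/121) ≈ 7.84.

7.84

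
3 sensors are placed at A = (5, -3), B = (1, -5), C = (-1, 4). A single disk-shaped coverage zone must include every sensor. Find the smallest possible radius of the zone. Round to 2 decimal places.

Side lengths²: AB² = 20, AC² = 85, BC² = 85.
Since BC² = 85 < 85 + 20 = 105, the triangle is acute, so the smallest enclosing circle is the circumcircle.
Circumcentre = (1.125, -0.25), r² = 22.578125.
r = √(22.578125) ≈ 4.75.

4.75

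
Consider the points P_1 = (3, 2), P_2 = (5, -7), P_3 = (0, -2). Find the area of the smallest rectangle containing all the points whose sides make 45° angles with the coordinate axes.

In coordinates u = x + y, v = x − y the rectangle is axis-aligned; the map (x,y)→(u,v) scales areas by 2.
u-values: 5, -2, -2; range = 5 − (-2) = 7.
v-values: 1, 12, 2; range = 12 − 1 = 11.
Area = (7 × 11) / 2 = 38.5.

38.5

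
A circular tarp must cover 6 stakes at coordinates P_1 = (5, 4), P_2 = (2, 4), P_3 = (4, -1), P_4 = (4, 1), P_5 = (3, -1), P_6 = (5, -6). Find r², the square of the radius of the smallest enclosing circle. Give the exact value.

The farthest pair is P_2–P_6 with squared distance 109. The circle on this segment as diameter has centre (3.5, -1) and r² = 109/4 = 27.25.
Check P_1: distance² to centre = 27.25 ≤ 27.25, so it lies inside.
All remaining points lie in this disk, and no smaller disk contains both endpoints, so this is the minimum enclosing circle.

27.25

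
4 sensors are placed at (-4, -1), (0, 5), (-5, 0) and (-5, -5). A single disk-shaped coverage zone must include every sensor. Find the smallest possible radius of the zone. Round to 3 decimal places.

By Welzl's lemma the MEC is supported by two points (diametrically opposite) or three points (on a circumcircle).
The farthest pair is (0, 5)–(-5, -5) with squared distance 125. The circle on this segment as diameter has centre (-2.5, 0) and r² = 125/4 = 31.25.
Check (-4, -1): distance² to centre = 3.25 ≤ 31.25, so it lies inside.
All remaining points lie in this disk, and no smaller disk contains both endpoints, so this is the minimum enclosing circle.
r = √(31.25) ≈ 5.590.

5.590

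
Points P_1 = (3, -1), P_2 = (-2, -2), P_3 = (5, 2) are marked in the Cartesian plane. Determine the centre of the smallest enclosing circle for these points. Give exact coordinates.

(1.5, 0)

Side lengths²: P_1P_2² = 26, P_1P_3² = 13, P_2P_3² = 65.
Since P_2P_3² = 65 ≥ 26 + 13 = 39, the angle opposite P_2P_3 is not acute, so the smallest enclosing circle has P_2P_3 as diameter.
Centre = midpoint of P_2P_3 = (1.5, 0), r² = 65/4 = 16.25.
Centre = (1.5, 0).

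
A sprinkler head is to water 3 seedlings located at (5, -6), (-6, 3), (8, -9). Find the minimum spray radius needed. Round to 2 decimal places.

9.22

Call the three points A, B, C in the order given.
Side lengths²: AB² = 202, AC² = 18, BC² = 340.
Since BC² = 340 ≥ 202 + 18 = 220, the angle opposite BC is not acute, so the smallest enclosing circle has BC as diameter.
Centre = midpoint of BC = (1, -3), r² = 340/4 = 85.
r = √85 ≈ 9.22.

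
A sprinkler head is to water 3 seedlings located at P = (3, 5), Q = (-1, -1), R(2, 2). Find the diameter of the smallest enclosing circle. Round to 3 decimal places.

7.211

Side lengths²: PQ² = 52, PR² = 10, QR² = 18.
Since PQ² = 52 ≥ 18 + 10 = 28, the angle opposite PQ is not acute, so the smallest enclosing circle has PQ as diameter.
Centre = midpoint of PQ = (1, 2), r² = 52/4 = 13.
Diameter = 2r = 2√13 ≈ 7.211.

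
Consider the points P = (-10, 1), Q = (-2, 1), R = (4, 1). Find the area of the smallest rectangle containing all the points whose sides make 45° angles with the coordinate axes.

98

In coordinates u = x + y, v = x − y the rectangle is axis-aligned; the map (x,y)→(u,v) scales areas by 2.
u-values: -9, -1, 5; range = 5 − (-9) = 14.
v-values: -11, -3, 3; range = 3 − (-11) = 14.
Area = (14 × 14) / 2 = 98.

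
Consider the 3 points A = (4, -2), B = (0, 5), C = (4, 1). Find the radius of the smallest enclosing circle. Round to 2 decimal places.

4.03

Side lengths²: AB² = 65, AC² = 9, BC² = 32.
Since AB² = 65 ≥ 32 + 9 = 41, the angle opposite AB is not acute, so the smallest enclosing circle has AB as diameter.
Centre = midpoint of AB = (2, 1.5), r² = 65/4 = 16.25.
r = √(16.25) ≈ 4.03.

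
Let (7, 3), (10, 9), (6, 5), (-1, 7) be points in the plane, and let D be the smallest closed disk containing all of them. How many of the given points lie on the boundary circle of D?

3

The farthest pair is (10, 9)–(-1, 7) with squared distance 125. The circle on this segment as diameter has centre (4.5, 8) and r² = 125/4 = 31.25.
Check (7, 3): distance² to centre = 31.25 ≤ 31.25, so it lies inside.
All remaining points lie in this disk, and no smaller disk contains both endpoints, so this is the minimum enclosing circle.
The points at distance exactly r from the centre are (7, 3), (10, 9), (-1, 7) — 3 points.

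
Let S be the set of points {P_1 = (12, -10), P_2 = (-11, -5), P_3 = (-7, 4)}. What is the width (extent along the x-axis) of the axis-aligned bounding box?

max x = 12, min x = -11, so width = 23.

23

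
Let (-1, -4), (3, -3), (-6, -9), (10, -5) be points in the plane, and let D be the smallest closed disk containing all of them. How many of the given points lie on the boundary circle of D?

2

By Welzl's lemma the MEC is supported by two points (diametrically opposite) or three points (on a circumcircle).
The farthest pair is (-6, -9)–(10, -5) with squared distance 272. The circle on this segment as diameter has centre (2, -7) and r² = 272/4 = 68.
Check (-1, -4): distance² to centre = 18 ≤ 68, so it lies inside.
All remaining points lie in this disk, and no smaller disk contains both endpoints, so this is the minimum enclosing circle.
The points at distance exactly r from the centre are (-6, -9), (10, -5) — 2 points.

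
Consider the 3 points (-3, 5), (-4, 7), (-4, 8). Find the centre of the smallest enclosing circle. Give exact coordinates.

(-3.5, 6.5)

Call the three points A, B, C in the order given.
Side lengths²: AB² = 5, AC² = 10, BC² = 1.
Since AC² = 10 ≥ 5 + 1 = 6, the angle opposite AC is not acute, so the smallest enclosing circle has AC as diameter.
Centre = midpoint of AC = (-3.5, 6.5), r² = 10/4 = 2.5.
Centre = (-3.5, 6.5).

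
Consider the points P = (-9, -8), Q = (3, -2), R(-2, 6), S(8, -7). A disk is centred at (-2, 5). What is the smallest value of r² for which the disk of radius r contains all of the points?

244

The required radius is the distance from (-2, 5) to the farthest point.
Squared distances: 218, 74, 1, 244.
Maximum is 244, attained at S.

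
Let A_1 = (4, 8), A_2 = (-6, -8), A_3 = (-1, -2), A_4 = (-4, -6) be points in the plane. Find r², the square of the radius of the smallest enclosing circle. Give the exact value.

89

A smallest enclosing disk is always determined by at most three of the input points on its boundary.
The farthest pair is A_1–A_2 with squared distance 356. The circle on this segment as diameter has centre (-1, 0) and r² = 356/4 = 89.
Check A_3: distance² to centre = 4 ≤ 89, so it lies inside.
All remaining points lie in this disk, and no smaller disk contains both endpoints, so this is the minimum enclosing circle.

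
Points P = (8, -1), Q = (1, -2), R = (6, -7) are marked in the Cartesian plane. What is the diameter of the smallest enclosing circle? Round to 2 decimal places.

Side lengths²: PQ² = 50, PR² = 40, QR² = 50.
Since QR² = 50 < 50 + 40 = 90, the triangle is acute, so the smallest enclosing circle is the circumcircle.
Circumcentre = (4.75, -3.25), r² = 15.625.
Diameter = 2r = 2√(15.625) ≈ 7.91.

7.91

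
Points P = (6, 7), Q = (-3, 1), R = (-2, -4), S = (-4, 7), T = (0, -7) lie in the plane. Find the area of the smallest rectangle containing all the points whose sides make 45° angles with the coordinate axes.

180

In coordinates u = x + y, v = x − y the rectangle is axis-aligned; the map (x,y)→(u,v) scales areas by 2.
u-values: 13, -2, -6, 3, -7; range = 13 − (-7) = 20.
v-values: -1, -4, 2, -11, 7; range = 7 − (-11) = 18.
Area = (20 × 18) / 2 = 180.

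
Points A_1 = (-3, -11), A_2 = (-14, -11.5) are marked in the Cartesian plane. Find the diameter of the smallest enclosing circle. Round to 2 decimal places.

The smallest circle enclosing two points has them as diameter endpoints.
Centre = midpoint = (-8.5, -11.25); r² = |A_1A_2|²/4 = 121.25/4 = 30.3125.
Diameter = 2r = 2√(30.3125) ≈ 11.01.

11.01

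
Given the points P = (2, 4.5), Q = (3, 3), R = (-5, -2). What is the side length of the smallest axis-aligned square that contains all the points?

The bounding box has width 8 and height 6.5.
An axis-aligned square enclosing the set must have side ≥ max(width, height).
So the minimum side is max(8, 6.5) = 8.

8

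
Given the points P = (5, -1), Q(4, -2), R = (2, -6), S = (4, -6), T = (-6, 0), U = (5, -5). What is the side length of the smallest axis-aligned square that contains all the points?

The bounding box has width 11 and height 6.
An axis-aligned square enclosing the set must have side ≥ max(width, height).
So the minimum side is max(11, 6) = 11.

11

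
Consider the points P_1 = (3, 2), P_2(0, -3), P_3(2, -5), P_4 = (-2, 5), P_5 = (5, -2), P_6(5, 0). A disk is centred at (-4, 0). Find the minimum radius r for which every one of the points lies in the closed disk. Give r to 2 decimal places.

The required radius is the distance from (-4, 0) to the farthest point.
Squared distances: 53, 25, 61, 29, 85, 81.
Maximum is 85, attained at P_5.
r = √85 ≈ 9.22.

9.22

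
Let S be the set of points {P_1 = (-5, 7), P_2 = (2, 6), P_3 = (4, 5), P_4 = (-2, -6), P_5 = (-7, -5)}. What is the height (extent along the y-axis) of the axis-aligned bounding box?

max y = 7, min y = -6, so height = 13.

13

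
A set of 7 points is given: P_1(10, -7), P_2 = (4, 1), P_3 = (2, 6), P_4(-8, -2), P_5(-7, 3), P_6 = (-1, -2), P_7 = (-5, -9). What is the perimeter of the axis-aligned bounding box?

66

Width = max x − min x = 10 − (-8) = 18.
Height = max y − min y = 6 − (-9) = 15.
Perimeter = 2(18 + 15) = 66.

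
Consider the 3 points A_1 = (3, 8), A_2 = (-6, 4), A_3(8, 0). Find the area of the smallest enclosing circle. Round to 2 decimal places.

Side lengths²: A_1A_2² = 97, A_1A_3² = 89, A_2A_3² = 212.
Since A_2A_3² = 212 ≥ 97 + 89 = 186, the angle opposite A_2A_3 is not acute, so the smallest enclosing circle has A_2A_3 as diameter.
Centre = midpoint of A_2A_3 = (1, 2), r² = 212/4 = 53.
Area = π·r² = π·53 ≈ 166.50.

166.50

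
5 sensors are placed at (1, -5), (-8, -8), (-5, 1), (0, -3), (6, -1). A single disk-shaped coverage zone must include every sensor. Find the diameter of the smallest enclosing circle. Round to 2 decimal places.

15.65

The farthest pair is (-8, -8)–(6, -1) with squared distance 245. The circle on this segment as diameter has centre (-1, -4.5) and r² = 245/4 = 61.25.
Check (1, -5): distance² to centre = 4.25 ≤ 61.25, so it lies inside.
All remaining points lie in this disk, and no smaller disk contains both endpoints, so this is the minimum enclosing circle.
Diameter = 2r = 2√(61.25) ≈ 15.65.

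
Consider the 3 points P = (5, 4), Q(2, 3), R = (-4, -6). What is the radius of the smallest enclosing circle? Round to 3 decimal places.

Side lengths²: PQ² = 10, PR² = 181, QR² = 117.
Since PR² = 181 ≥ 117 + 10 = 127, the angle opposite PR is not acute, so the smallest enclosing circle has PR as diameter.
Centre = midpoint of PR = (0.5, -1), r² = 181/4 = 45.25.
r = √(45.25) ≈ 6.727.

6.727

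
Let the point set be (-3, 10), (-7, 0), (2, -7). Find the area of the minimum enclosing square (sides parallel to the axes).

289

The bounding box has width 9 and height 17.
An axis-aligned square enclosing the set must have side ≥ max(width, height).
So the minimum side is max(9, 17) = 17.
Area = 17² = 289.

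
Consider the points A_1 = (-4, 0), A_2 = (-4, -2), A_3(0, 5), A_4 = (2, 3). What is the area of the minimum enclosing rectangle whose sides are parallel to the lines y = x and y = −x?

In coordinates u = x + y, v = x − y the rectangle is axis-aligned; the map (x,y)→(u,v) scales areas by 2.
u-values: -4, -6, 5, 5; range = 5 − (-6) = 11.
v-values: -4, -2, -5, -1; range = -1 − (-5) = 4.
Area = (11 × 4) / 2 = 22.

22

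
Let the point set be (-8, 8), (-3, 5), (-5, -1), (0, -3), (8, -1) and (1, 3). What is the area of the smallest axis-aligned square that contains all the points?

256

The bounding box has width 16 and height 11.
An axis-aligned square enclosing the set must have side ≥ max(width, height).
So the minimum side is max(16, 11) = 16.
Area = 16² = 256.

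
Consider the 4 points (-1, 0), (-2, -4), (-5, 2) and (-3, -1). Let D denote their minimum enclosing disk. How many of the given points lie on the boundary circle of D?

2

A smallest enclosing disk is always determined by at most three of the input points on its boundary.
The farthest pair is (-2, -4)–(-5, 2) with squared distance 45. The circle on this segment as diameter has centre (-3.5, -1) and r² = 45/4 = 11.25.
Check (-1, 0): distance² to centre = 7.25 ≤ 11.25, so it lies inside.
All remaining points lie in this disk, and no smaller disk contains both endpoints, so this is the minimum enclosing circle.
The points at distance exactly r from the centre are (-2, -4), (-5, 2) — 2 points.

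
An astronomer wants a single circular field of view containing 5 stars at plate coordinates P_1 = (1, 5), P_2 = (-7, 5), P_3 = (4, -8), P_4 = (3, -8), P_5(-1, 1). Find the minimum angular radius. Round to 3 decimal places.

8.515

A smallest enclosing disk is always determined by at most three of the input points on its boundary.
The farthest pair is P_2–P_3 with squared distance 290. The circle on this segment as diameter has centre (-1.5, -1.5) and r² = 290/4 = 72.5.
Check P_1: distance² to centre = 48.5 ≤ 72.5, so it lies inside.
All remaining points lie in this disk, and no smaller disk contains both endpoints, so this is the minimum enclosing circle.
r = √(72.5) ≈ 8.515.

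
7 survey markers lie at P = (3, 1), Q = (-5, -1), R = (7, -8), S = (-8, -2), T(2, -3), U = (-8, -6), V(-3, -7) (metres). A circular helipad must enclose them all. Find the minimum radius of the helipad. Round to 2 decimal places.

The minimum enclosing circle of a finite set is fixed by two of the points (as a diameter) or three (as a circumcircle).
The farthest pair is R–S with squared distance 261. The circle on this segment as diameter has centre (-0.5, -5) and r² = 261/4 = 65.25.
Check P: distance² to centre = 48.25 ≤ 65.25, so it lies inside.
All remaining points lie in this disk, and no smaller disk contains both endpoints, so this is the minimum enclosing circle.
r = √(65.25) ≈ 8.08.

8.08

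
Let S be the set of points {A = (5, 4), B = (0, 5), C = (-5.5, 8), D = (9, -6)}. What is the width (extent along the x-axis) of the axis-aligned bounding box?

14.5

max x = 9, min x = -5.5, so width = 14.5.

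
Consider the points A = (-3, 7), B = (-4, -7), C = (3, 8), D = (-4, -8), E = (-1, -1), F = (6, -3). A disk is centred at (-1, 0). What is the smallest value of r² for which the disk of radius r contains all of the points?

The required radius is the distance from (-1, 0) to the farthest point.
Squared distances: 53, 58, 80, 73, 1, 58.
Maximum is 80, attained at C.

80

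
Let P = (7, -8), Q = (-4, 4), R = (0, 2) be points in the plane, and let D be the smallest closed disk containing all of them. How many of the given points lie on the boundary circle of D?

2

Side lengths²: PQ² = 265, PR² = 149, QR² = 20.
Since PQ² = 265 ≥ 149 + 20 = 169, the angle opposite PQ is not acute, so the smallest enclosing circle has PQ as diameter.
Centre = midpoint of PQ = (1.5, -2), r² = 265/4 = 66.25.
The points at distance exactly r from the centre are P, Q — 2 points.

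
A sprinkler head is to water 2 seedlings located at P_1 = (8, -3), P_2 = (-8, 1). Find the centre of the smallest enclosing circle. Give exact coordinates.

The smallest circle enclosing two points has them as diameter endpoints.
Centre = midpoint = (0, -1); r² = |P_1P_2|²/4 = 272/4 = 68.
Centre = (0, -1).

(0, -1)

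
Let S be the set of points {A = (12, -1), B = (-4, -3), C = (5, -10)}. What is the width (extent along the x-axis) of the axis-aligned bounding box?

16

max x = 12, min x = -4, so width = 16.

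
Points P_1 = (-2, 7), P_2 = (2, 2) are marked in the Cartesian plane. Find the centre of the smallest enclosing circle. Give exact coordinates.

The smallest circle enclosing two points has them as diameter endpoints.
Centre = midpoint = (0, 4.5); r² = |P_1P_2|²/4 = 41/4 = 10.25.
Centre = (0, 4.5).

(0, 4.5)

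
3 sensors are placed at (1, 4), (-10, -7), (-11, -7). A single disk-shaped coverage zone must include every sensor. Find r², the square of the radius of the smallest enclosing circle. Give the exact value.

Call the three points A, B, C in the order given.
Side lengths²: AB² = 242, AC² = 265, BC² = 1.
Since AC² = 265 ≥ 242 + 1 = 243, the angle opposite AC is not acute, so the smallest enclosing circle has AC as diameter.
Centre = midpoint of AC = (-5, -1.5), r² = 265/4 = 66.25.

66.25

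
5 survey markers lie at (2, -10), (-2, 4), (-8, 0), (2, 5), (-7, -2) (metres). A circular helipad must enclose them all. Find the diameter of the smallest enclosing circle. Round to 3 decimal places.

15.811

A smallest enclosing disk is always determined by at most three of the input points on its boundary.
The minimum enclosing circle is determined by three boundary points: (2, -10), (-8, 0), (2, 5).
Their circumcentre is (-0.5, -2.5) with r² = 62.5.
The farthest remaining point (-2, 4) is at distance² 44.5 ≤ 62.5.
Diameter = 2r = 2√(62.5) ≈ 15.811.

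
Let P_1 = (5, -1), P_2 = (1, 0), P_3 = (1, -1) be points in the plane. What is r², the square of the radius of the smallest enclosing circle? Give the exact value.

Side lengths²: P_1P_2² = 17, P_1P_3² = 16, P_2P_3² = 1.
Since P_1P_2² = 17 ≥ 16 + 1 = 17, the angle opposite P_1P_2 is not acute, so the smallest enclosing circle has P_1P_2 as diameter.
Centre = midpoint of P_1P_2 = (3, -0.5), r² = 17/4 = 4.25.

4.25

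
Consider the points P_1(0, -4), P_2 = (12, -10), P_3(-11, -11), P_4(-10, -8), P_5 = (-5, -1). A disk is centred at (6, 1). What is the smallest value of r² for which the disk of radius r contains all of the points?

433

The required radius is the distance from (6, 1) to the farthest point.
Squared distances: 61, 157, 433, 337, 125.
Maximum is 433, attained at P_3.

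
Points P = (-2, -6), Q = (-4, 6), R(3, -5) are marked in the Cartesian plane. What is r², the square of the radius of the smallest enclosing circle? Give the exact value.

Side lengths²: PQ² = 148, PR² = 26, QR² = 170.
Since QR² = 170 < 148 + 26 = 174, the triangle is acute, so the smallest enclosing circle is the circumcircle.
Circumcentre = (-21/31, 12/31), r² = 40885/961.

40885/961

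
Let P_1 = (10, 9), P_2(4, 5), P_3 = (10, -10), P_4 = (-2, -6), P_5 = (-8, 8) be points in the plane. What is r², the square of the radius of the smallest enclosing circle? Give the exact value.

By Welzl's lemma the MEC is supported by two points (diametrically opposite) or three points (on a circumcircle).
The minimum enclosing circle is determined by three boundary points: P_1, P_3, P_5.
Their circumcentre is (1.5, -0.5) with r² = 162.5.
The farthest remaining point P_4 is at distance² 42.5 ≤ 162.5.

162.5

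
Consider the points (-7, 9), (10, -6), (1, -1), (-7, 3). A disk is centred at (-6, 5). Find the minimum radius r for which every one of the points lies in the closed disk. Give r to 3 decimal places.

19.416

The required radius is the distance from (-6, 5) to the farthest point.
Squared distances: 17, 377, 85, 5.
Maximum is 377, attained at (10, -6).
r = √377 ≈ 19.416.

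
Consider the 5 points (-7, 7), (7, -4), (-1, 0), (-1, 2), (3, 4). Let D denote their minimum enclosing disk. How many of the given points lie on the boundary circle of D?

By Welzl's lemma the MEC is supported by two points (diametrically opposite) or three points (on a circumcircle).
The farthest pair is (-7, 7)–(7, -4) with squared distance 317. The circle on this segment as diameter has centre (0, 1.5) and r² = 317/4 = 79.25.
Check (-1, 0): distance² to centre = 3.25 ≤ 79.25, so it lies inside.
All remaining points lie in this disk, and no smaller disk contains both endpoints, so this is the minimum enclosing circle.
The points at distance exactly r from the centre are (-7, 7), (7, -4) — 2 points.

2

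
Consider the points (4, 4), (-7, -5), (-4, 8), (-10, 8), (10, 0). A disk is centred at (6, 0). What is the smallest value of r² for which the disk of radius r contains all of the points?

320

The required radius is the distance from (6, 0) to the farthest point.
Squared distances: 20, 194, 164, 320, 16.
Maximum is 320, attained at (-10, 8).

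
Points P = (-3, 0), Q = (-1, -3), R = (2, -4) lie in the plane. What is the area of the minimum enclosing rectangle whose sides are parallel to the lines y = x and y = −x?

9

In coordinates u = x + y, v = x − y the rectangle is axis-aligned; the map (x,y)→(u,v) scales areas by 2.
u-values: -3, -4, -2; range = -2 − (-4) = 2.
v-values: -3, 2, 6; range = 6 − (-3) = 9.
Area = (2 × 9) / 2 = 9.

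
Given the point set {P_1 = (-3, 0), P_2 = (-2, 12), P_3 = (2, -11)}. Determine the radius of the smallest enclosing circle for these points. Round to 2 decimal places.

Side lengths²: P_1P_2² = 145, P_1P_3² = 146, P_2P_3² = 545.
Since P_2P_3² = 545 ≥ 146 + 145 = 291, the angle opposite P_2P_3 is not acute, so the smallest enclosing circle has P_2P_3 as diameter.
Centre = midpoint of P_2P_3 = (0, 0.5), r² = 545/4 = 136.25.
r = √(136.25) ≈ 11.67.

11.67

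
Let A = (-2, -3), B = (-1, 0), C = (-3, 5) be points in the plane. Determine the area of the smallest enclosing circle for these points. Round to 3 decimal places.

51.051

Side lengths²: AB² = 10, AC² = 65, BC² = 29.
Since AC² = 65 ≥ 29 + 10 = 39, the angle opposite AC is not acute, so the smallest enclosing circle has AC as diameter.
Centre = midpoint of AC = (-2.5, 1), r² = 65/4 = 16.25.
Area = π·r² = π·16.25 ≈ 51.051.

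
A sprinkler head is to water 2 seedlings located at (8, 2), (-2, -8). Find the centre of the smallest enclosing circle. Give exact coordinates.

(3, -3)

The smallest circle enclosing two points has them as diameter endpoints.
Centre = midpoint = (3, -3); r² = |(8, 2)−(-2, -8)|²/4 = 200/4 = 50.
Centre = (3, -3).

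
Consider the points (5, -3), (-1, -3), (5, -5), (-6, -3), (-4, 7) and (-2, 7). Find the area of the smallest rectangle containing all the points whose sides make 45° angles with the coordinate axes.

147

In coordinates u = x + y, v = x − y the rectangle is axis-aligned; the map (x,y)→(u,v) scales areas by 2.
u-values: 2, -4, 0, -9, 3, 5; range = 5 − (-9) = 14.
v-values: 8, 2, 10, -3, -11, -9; range = 10 − (-11) = 21.
Area = (14 × 21) / 2 = 147.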